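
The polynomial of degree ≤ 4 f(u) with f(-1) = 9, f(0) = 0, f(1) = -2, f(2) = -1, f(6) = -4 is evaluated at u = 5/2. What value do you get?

L_0(5/2) = (5/2)·(3/2)·(1/2)·(-7/2)/[(-1)·(-2)·(-3)·(-7)] = -5/32
L_1(5/2) = (7/2)·(3/2)·(1/2)·(-7/2)/[(1)·(-1)·(-2)·(-6)] = 49/64
L_2(5/2) = (7/2)·(5/2)·(1/2)·(-7/2)/[(2)·(1)·(-1)·(-5)] = -49/32
L_3(5/2) = (7/2)·(5/2)·(3/2)·(-7/2)/[(3)·(2)·(1)·(-4)] = 245/128
L_4(5/2) = (7/2)·(5/2)·(3/2)·(1/2)/[(7)·(6)·(5)·(4)] = 1/128
Sum: 9·(-5/32) + 0 + (-2)·(-49/32) + (-1)·(245/128) + (-4)·(1/128) = -37/128

-37/128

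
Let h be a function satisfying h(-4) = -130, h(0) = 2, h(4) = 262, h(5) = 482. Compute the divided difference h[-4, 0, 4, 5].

h[-4,0] = (2 - (-130)) / (0 - (-4)) = 33
h[0,4] = (262 - 2) / (4 - 0) = 65
h[4,5] = (482 - 262) / (5 - 4) = 220
h[-4,0,4] = (65 - 33) / (4 - (-4)) = 4
h[0,4,5] = (220 - 65) / (5 - 0) = 31
h[-4,0,4,5] = (31 - 4) / (5 - (-4)) = 3

3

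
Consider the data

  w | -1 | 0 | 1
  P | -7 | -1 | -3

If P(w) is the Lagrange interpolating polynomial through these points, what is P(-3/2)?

-13

L_0(-3/2) = (-3/2)·(-5/2)/[(-1)·(-2)] = 15/8
L_1(-3/2) = (-1/2)·(-5/2)/[(1)·(-1)] = -5/4
L_2(-3/2) = (-1/2)·(-3/2)/[(2)·(1)] = 3/8
Sum: (-7)·(15/8) + (-1)·(-5/4) + (-3)·(3/8) = -13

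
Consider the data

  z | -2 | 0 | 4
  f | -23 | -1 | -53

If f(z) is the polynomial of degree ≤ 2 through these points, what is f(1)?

Using Newton's divided-difference form:
f[-2,0] = (-1 - (-23)) / (0 - (-2)) = 11
f[0,4] = (-53 - (-1)) / (4 - 0) = -13
f[-2,0,4] = (-13 - 11) / (4 - (-2)) = -4
f(1) = -23 + 11·(3) + (-4)·(3)·(1) = -2

-2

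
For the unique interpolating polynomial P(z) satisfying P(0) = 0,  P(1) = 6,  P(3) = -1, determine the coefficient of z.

55/6

Build the Lagrange basis polynomials:
L_0(z) = (z - 1)(z - 3) / [3] = (1/3)z^2 - (4/3)z + 1
L_1(z) = z(z - 3) / [-2] = -(1/2)z^2 + (3/2)z
L_2(z) = z(z - 1) / [6] = (1/6)z^2 - (1/6)z
P(z) = 0·L_0 + 6·L_1 + (-1)·L_2
Only the coefficient of z is needed; take it from each L_i and combine:
0·(-4/3) + 6·(3/2) + (-1)·(-1/6) = 55/6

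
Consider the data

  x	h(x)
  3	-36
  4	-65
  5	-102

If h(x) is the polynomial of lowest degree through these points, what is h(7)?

-200

L_0(7) = (3)·(2)/[(-1)·(-2)] = 3
L_1(7) = (4)·(2)/[(1)·(-1)] = -8
L_2(7) = (4)·(3)/[(2)·(1)] = 6
Sum: (-36)·(3) + (-65)·(-8) + (-102)·(6) = -200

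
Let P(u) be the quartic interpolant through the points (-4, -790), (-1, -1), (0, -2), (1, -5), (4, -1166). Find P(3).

L_0(3) = (4)·(3)·(2)·(-1)/[(-3)·(-4)·(-5)·(-8)] = -1/20
L_1(3) = (7)·(3)·(2)·(-1)/[(3)·(-1)·(-2)·(-5)] = 7/5
L_2(3) = (7)·(4)·(2)·(-1)/[(4)·(1)·(-1)·(-4)] = -7/2
L_3(3) = (7)·(4)·(3)·(-1)/[(5)·(2)·(1)·(-3)] = 14/5
L_4(3) = (7)·(4)·(3)·(2)/[(8)·(5)·(4)·(3)] = 7/20
Sum: (-790)·(-1/20) + (-1)·(7/5) + (-2)·(-7/2) + (-5)·(14/5) + (-1166)·(7/20) = -377

-377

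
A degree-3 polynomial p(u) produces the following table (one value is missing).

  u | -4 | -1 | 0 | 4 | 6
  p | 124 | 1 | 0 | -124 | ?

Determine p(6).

-426

The 4 known values determine p uniquely (degree ≤ 3).
Evaluate each Lagrange basis at u = 6:
L_0(6) = (7)·(6)·(2)/[(-3)·(-4)·(-8)] = -7/8
L_1(6) = (10)·(6)·(2)/[(3)·(-1)·(-5)] = 8
L_2(6) = (10)·(7)·(2)/[(4)·(1)·(-4)] = -35/4
L_3(6) = (10)·(7)·(6)/[(8)·(5)·(4)] = 21/8
Sum: 124·(-7/8) + 1·(8) + 0 + (-124)·(21/8) = -426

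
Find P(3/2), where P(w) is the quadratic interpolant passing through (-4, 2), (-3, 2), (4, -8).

-271/112

Using Newton's divided-difference form:
P[-4,-3] = (2 - 2) / (-3 - (-4)) = 0
P[-3,4] = (-8 - 2) / (4 - (-3)) = -10/7
P[-4,-3,4] = (-10/7 - 0) / (4 - (-4)) = -5/28
P(3/2) = 2 + 0·(11/2) + (-5/28)·(11/2)·(9/2) = -271/112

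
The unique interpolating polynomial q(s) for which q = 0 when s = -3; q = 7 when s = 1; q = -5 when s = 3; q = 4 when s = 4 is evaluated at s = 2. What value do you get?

-185/84

Evaluate each Lagrange basis at s = 2:
L_0(2) = (1)·(-1)·(-2)/[(-4)·(-6)·(-7)] = -1/84
L_1(2) = (5)·(-1)·(-2)/[(4)·(-2)·(-3)] = 5/12
L_2(2) = (5)·(1)·(-2)/[(6)·(2)·(-1)] = 5/6
L_3(2) = (5)·(1)·(-1)/[(7)·(3)·(1)] = -5/21
Sum: 0 + 7·(5/12) + (-5)·(5/6) + 4·(-5/21) = -185/84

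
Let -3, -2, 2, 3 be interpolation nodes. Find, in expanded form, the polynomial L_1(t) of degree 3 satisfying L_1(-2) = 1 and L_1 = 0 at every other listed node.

L_1(t) = (t + 3)(t - 2)(t - 3) / [(1)·(-4)·(-5)]
       = (t^3 - 2t^2 - 9t + 18) / (20)

L_1(t) = (1/20)t^3 - (1/10)t^2 - (9/20)t + 9/10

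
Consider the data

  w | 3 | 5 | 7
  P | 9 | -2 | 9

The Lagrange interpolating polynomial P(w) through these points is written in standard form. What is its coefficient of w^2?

The leading coefficient equals the top divided difference P[3,5,7].
P[3,5] = (-2 - 9) / (5 - 3) = -11/2
P[5,7] = (9 - (-2)) / (7 - 5) = 11/2
P[3,5,7] = (11/2 - (-11/2)) / (7 - 3) = 11/4

11/4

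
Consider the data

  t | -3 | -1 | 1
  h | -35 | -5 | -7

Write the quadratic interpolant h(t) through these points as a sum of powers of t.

Build the Lagrange basis polynomials:
L_0(t) = (t + 1)(t - 1) / [8] = (1/8)t^2 - 1/8
L_1(t) = (t + 3)(t - 1) / [-4] = -(1/4)t^2 - (1/2)t + 3/4
L_2(t) = (t + 3)(t + 1) / [8] = (1/8)t^2 + (1/2)t + 3/8
h(t) = (-35)·L_0 + (-5)·L_1 + (-7)·L_2
  (-35)·L_0(t) = -(35/8)t^2 + 35/8
  (-5)·L_1(t) = (5/4)t^2 + (5/2)t - 15/4
  (-7)·L_2(t) = -(7/8)t^2 - (7/2)t - 21/8
Adding term by term: -4t^2 - t - 2

h(t) = -4t^2 - t - 2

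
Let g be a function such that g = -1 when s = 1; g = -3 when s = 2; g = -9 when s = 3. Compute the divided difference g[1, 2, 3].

g[1,2] = (-3 - (-1)) / (2 - 1) = -2
g[2,3] = (-9 - (-3)) / (3 - 2) = -6
g[1,2,3] = (-6 - (-2)) / (3 - 1) = -2

-2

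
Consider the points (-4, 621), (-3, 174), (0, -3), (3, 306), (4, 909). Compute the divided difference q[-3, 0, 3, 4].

q[-3,0] = (-3 - 174) / (0 - (-3)) = -59
q[0,3] = (306 - (-3)) / (3 - 0) = 103
q[3,4] = (909 - 306) / (4 - 3) = 603
q[-3,0,3] = (103 - (-59)) / (3 - (-3)) = 27
q[0,3,4] = (603 - 103) / (4 - 0) = 125
q[-3,0,3,4] = (125 - 27) / (4 - (-3)) = 14

14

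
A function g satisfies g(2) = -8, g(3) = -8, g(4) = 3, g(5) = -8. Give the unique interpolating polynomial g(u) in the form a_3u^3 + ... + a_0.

g(u) = -(11/2)u^3 + 55u^2 - (341/2)u + 157

L_0(u) = (u - 3)(u - 4)(u - 5) / [-6] = -(1/6)u^3 + 2u^2 - (47/6)u + 10
L_1(u) = (u - 2)(u - 4)(u - 5) / [2] = (1/2)u^3 - (11/2)u^2 + 19u - 20
L_2(u) = (u - 2)(u - 3)(u - 5) / [-2] = -(1/2)u^3 + 5u^2 - (31/2)u + 15
L_3(u) = (u - 2)(u - 3)(u - 4) / [6] = (1/6)u^3 - (3/2)u^2 + (13/3)u - 4
g(u) = (-8)·L_0 + (-8)·L_1 + 3·L_2 + (-8)·L_3
  (-8)·L_0(u) = (4/3)u^3 - 16u^2 + (188/3)u - 80
  (-8)·L_1(u) = -4u^3 + 44u^2 - 152u + 160
  3·L_2(u) = -(3/2)u^3 + 15u^2 - (93/2)u + 45
  (-8)·L_3(u) = -(4/3)u^3 + 12u^2 - (104/3)u + 32
Adding term by term: -(11/2)u^3 + 55u^2 - (341/2)u + 157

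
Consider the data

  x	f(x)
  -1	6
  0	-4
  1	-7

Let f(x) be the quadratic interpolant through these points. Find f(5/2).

13/8

L_0(5/2) = (5/2)·(3/2)/[(-1)·(-2)] = 15/8
L_1(5/2) = (7/2)·(3/2)/[(1)·(-1)] = -21/4
L_2(5/2) = (7/2)·(5/2)/[(2)·(1)] = 35/8
Sum: 6·(15/8) + (-4)·(-21/4) + (-7)·(35/8) = 13/8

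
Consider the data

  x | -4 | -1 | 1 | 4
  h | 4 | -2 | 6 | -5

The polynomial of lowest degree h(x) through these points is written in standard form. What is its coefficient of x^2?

Build the Lagrange basis polynomials:
L_0(x) = (x + 1)(x - 1)(x - 4) / [-120] = -(1/120)x^3 + (1/30)x^2 + (1/120)x - 1/30
L_1(x) = (x + 4)(x - 1)(x - 4) / [30] = (1/30)x^3 - (1/30)x^2 - (8/15)x + 8/15
L_2(x) = (x + 4)(x + 1)(x - 4) / [-30] = -(1/30)x^3 - (1/30)x^2 + (8/15)x + 8/15
L_3(x) = (x + 4)(x + 1)(x - 1) / [120] = (1/120)x^3 + (1/30)x^2 - (1/120)x - 1/30
h(x) = 4·L_0 + (-2)·L_1 + 6·L_2 + (-5)·L_3
Only the coefficient of x^2 is needed; take it from each L_i and combine:
4·(1/30) + (-2)·(-1/30) + 6·(-1/30) + (-5)·(1/30) = -1/6

-1/6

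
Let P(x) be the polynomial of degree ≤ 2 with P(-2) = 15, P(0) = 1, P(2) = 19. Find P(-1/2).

3/2

Evaluate each Lagrange basis at x = -1/2:
L_0(-1/2) = (-1/2)·(-5/2)/[(-2)·(-4)] = 5/32
L_1(-1/2) = (3/2)·(-5/2)/[(2)·(-2)] = 15/16
L_2(-1/2) = (3/2)·(-1/2)/[(4)·(2)] = -3/32
Sum: 15·(5/32) + 1·(15/16) + 19·(-3/32) = 3/2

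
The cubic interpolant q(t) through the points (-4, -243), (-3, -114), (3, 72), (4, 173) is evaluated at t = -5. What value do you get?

L_0(-5) = (-2)·(-8)·(-9)/[(-1)·(-7)·(-8)] = 18/7
L_1(-5) = (-1)·(-8)·(-9)/[(1)·(-6)·(-7)] = -12/7
L_2(-5) = (-1)·(-2)·(-9)/[(7)·(6)·(-1)] = 3/7
L_3(-5) = (-1)·(-2)·(-8)/[(8)·(7)·(1)] = -2/7
Sum: (-243)·(18/7) + (-114)·(-12/7) + 72·(3/7) + 173·(-2/7) = -448

-448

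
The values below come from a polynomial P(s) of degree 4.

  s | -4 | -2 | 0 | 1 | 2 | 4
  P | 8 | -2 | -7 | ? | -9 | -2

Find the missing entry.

The 5 known values determine P uniquely (degree ≤ 4).
Evaluate each Lagrange basis at s = 1:
L_0(1) = (3)·(1)·(-1)·(-3)/[(-2)·(-4)·(-6)·(-8)] = 3/128
L_1(1) = (5)·(1)·(-1)·(-3)/[(2)·(-2)·(-4)·(-6)] = -5/32
L_2(1) = (5)·(3)·(-1)·(-3)/[(4)·(2)·(-2)·(-4)] = 45/64
L_3(1) = (5)·(3)·(1)·(-3)/[(6)·(4)·(2)·(-2)] = 15/32
L_4(1) = (5)·(3)·(1)·(-1)/[(8)·(6)·(4)·(2)] = -5/128
Sum: 8·(3/128) + (-2)·(-5/32) + (-7)·(45/64) + (-9)·(15/32) + (-2)·(-5/128) = -137/16

-137/16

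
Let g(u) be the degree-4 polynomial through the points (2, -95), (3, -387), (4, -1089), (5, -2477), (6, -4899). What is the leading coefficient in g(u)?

The leading coefficient equals the top divided difference g[2,3,4,5,6].
g[2,3] = (-387 - (-95)) / (3 - 2) = -292
g[3,4] = (-1089 - (-387)) / (4 - 3) = -702
g[4,5] = (-2477 - (-1089)) / (5 - 4) = -1388
g[5,6] = (-4899 - (-2477)) / (6 - 5) = -2422
g[2,3,4] = (-702 - (-292)) / (4 - 2) = -205
g[3,4,5] = (-1388 - (-702)) / (5 - 3) = -343
g[4,5,6] = (-2422 - (-1388)) / (6 - 4) = -517
g[2,3,4,5] = (-343 - (-205)) / (5 - 2) = -46
g[3,4,5,6] = (-517 - (-343)) / (6 - 3) = -58
g[2,3,4,5,6] = (-58 - (-46)) / (6 - 2) = -3

-3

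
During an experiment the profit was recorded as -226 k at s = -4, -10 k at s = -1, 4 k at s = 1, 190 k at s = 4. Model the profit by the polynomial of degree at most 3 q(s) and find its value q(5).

368

L_0(5) = (6)·(4)·(1)/[(-3)·(-5)·(-8)] = -1/5
L_1(5) = (9)·(4)·(1)/[(3)·(-2)·(-5)] = 6/5
L_2(5) = (9)·(6)·(1)/[(5)·(2)·(-3)] = -9/5
L_3(5) = (9)·(6)·(4)/[(8)·(5)·(3)] = 9/5
Sum: (-226)·(-1/5) + (-10)·(6/5) + 4·(-9/5) + 190·(9/5) = 368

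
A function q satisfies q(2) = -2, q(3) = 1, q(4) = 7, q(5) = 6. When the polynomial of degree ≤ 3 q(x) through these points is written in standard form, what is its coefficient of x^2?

33/2

Build the Lagrange basis polynomials:
L_0(x) = (x - 3)(x - 4)(x - 5) / [-6] = -(1/6)x^3 + 2x^2 - (47/6)x + 10
L_1(x) = (x - 2)(x - 4)(x - 5) / [2] = (1/2)x^3 - (11/2)x^2 + 19x - 20
L_2(x) = (x - 2)(x - 3)(x - 5) / [-2] = -(1/2)x^3 + 5x^2 - (31/2)x + 15
L_3(x) = (x - 2)(x - 3)(x - 4) / [6] = (1/6)x^3 - (3/2)x^2 + (13/3)x - 4
q(x) = (-2)·L_0 + 1·L_1 + 7·L_2 + 6·L_3
Only the coefficient of x^2 is needed; take it from each L_i and combine:
(-2)·(2) + 1·(-11/2) + 7·(5) + 6·(-3/2) = 33/2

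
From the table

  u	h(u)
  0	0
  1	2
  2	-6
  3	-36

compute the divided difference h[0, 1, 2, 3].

h[0,1] = (2 - 0) / (1 - 0) = 2
h[1,2] = (-6 - 2) / (2 - 1) = -8
h[2,3] = (-36 - (-6)) / (3 - 2) = -30
h[0,1,2] = (-8 - 2) / (2 - 0) = -5
h[1,2,3] = (-30 - (-8)) / (3 - 1) = -11
h[0,1,2,3] = (-11 - (-5)) / (3 - 0) = -2

-2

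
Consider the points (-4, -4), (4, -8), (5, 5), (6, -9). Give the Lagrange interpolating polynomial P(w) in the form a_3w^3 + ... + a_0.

P(w) = -(3/2)w^3 + 9w^2 + (47/2)w - 150

L_0(w) = (w - 4)(w - 5)(w - 6) / [-720] = -(1/720)w^3 + (1/48)w^2 - (37/360)w + 1/6
L_1(w) = (w + 4)(w - 5)(w - 6) / [16] = (1/16)w^3 - (7/16)w^2 - (7/8)w + 15/2
L_2(w) = (w + 4)(w - 4)(w - 6) / [-9] = -(1/9)w^3 + (2/3)w^2 + (16/9)w - 32/3
L_3(w) = (w + 4)(w - 4)(w - 5) / [20] = (1/20)w^3 - (1/4)w^2 - (4/5)w + 4
P(w) = (-4)·L_0 + (-8)·L_1 + 5·L_2 + (-9)·L_3
  (-4)·L_0(w) = (1/180)w^3 - (1/12)w^2 + (37/90)w - 2/3
  (-8)·L_1(w) = -(1/2)w^3 + (7/2)w^2 + 7w - 60
  5·L_2(w) = -(5/9)w^3 + (10/3)w^2 + (80/9)w - 160/3
  (-9)·L_3(w) = -(9/20)w^3 + (9/4)w^2 + (36/5)w - 36
Adding term by term: -(3/2)w^3 + 9w^2 + (47/2)w - 150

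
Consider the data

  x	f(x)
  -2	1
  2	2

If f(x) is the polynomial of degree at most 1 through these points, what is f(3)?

Evaluate each Lagrange basis at x = 3:
L_0(3) = (1)/[(-4)] = -1/4
L_1(3) = (5)/[(4)] = 5/4
Sum: 1·(-1/4) + 2·(5/4) = 9/4

9/4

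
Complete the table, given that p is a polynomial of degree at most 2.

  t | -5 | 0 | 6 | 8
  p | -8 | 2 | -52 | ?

-86

The 3 known values determine p uniquely (degree ≤ 2).
L_0(8) = (8)·(2)/[(-5)·(-11)] = 16/55
L_1(8) = (13)·(2)/[(5)·(-6)] = -13/15
L_2(8) = (13)·(8)/[(11)·(6)] = 52/33
Sum: (-8)·(16/55) + 2·(-13/15) + (-52)·(52/33) = -86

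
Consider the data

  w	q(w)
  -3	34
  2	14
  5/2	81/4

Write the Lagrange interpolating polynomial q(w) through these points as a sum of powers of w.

Build the Lagrange basis polynomials:
L_0(w) = (w - 2)(w - 5/2) / [55/2] = (2/55)w^2 - (9/55)w + 2/11
L_1(w) = (w + 3)(w - 5/2) / [-5/2] = -(2/5)w^2 - (1/5)w + 3
L_2(w) = (w + 3)(w - 2) / [11/4] = (4/11)w^2 + (4/11)w - 24/11
q(w) = 34·L_0 + 14·L_1 + (81/4)·L_2
  34·L_0(w) = (68/55)w^2 - (306/55)w + 68/11
  14·L_1(w) = -(28/5)w^2 - (14/5)w + 42
  (81/4)·L_2(w) = (81/11)w^2 + (81/11)w - 486/11
Adding term by term: 3w^2 - w + 4

q(w) = 3w^2 - w + 4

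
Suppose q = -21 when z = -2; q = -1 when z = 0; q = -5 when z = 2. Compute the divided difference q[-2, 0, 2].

-3

q[-2,0] = (-1 - (-21)) / (0 - (-2)) = 10
q[0,2] = (-5 - (-1)) / (2 - 0) = -2
q[-2,0,2] = (-2 - 10) / (2 - (-2)) = -3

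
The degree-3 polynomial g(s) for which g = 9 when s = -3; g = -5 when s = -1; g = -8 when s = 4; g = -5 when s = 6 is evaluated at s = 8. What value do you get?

Using Newton's divided-difference form:
g[-3,-1] = (-5 - 9) / (-1 - (-3)) = -7
g[-1,4] = (-8 - (-5)) / (4 - (-1)) = -3/5
g[4,6] = (-5 - (-8)) / (6 - 4) = 3/2
g[-3,-1,4] = (-3/5 - (-7)) / (4 - (-3)) = 32/35
g[-1,4,6] = (3/2 - (-3/5)) / (6 - (-1)) = 3/10
g[-3,-1,4,6] = (3/10 - 32/35) / (6 - (-3)) = -43/630
g(8) = 9 + (-7)·(11) + (32/35)·(11)·(9) + (-43/630)·(11)·(9)·(4) = -158/35

-158/35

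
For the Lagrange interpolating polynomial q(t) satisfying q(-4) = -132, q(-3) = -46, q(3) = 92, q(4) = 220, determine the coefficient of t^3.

L_0(t) = (t + 3)(t - 3)(t - 4) / [-56] = -(1/56)t^3 + (1/14)t^2 + (9/56)t - 9/14
L_1(t) = (t + 4)(t - 3)(t - 4) / [42] = (1/42)t^3 - (1/14)t^2 - (8/21)t + 8/7
L_2(t) = (t + 4)(t + 3)(t - 4) / [-42] = -(1/42)t^3 - (1/14)t^2 + (8/21)t + 8/7
L_3(t) = (t + 4)(t + 3)(t - 3) / [56] = (1/56)t^3 + (1/14)t^2 - (9/56)t - 9/14
q(t) = (-132)·L_0 + (-46)·L_1 + 92·L_2 + 220·L_3
Only the coefficient of t^3 is needed; take it from each L_i and combine:
(-132)·(-1/56) + (-46)·(1/42) + 92·(-1/42) + 220·(1/56) = 3

3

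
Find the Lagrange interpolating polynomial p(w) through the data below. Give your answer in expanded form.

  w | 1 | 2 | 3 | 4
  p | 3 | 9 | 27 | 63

L_0(w) = (w - 2)(w - 3)(w - 4) / [-6] = -(1/6)w^3 + (3/2)w^2 - (13/3)w + 4
L_1(w) = (w - 1)(w - 3)(w - 4) / [2] = (1/2)w^3 - 4w^2 + (19/2)w - 6
L_2(w) = (w - 1)(w - 2)(w - 4) / [-2] = -(1/2)w^3 + (7/2)w^2 - 7w + 4
L_3(w) = (w - 1)(w - 2)(w - 3) / [6] = (1/6)w^3 - w^2 + (11/6)w - 1
p(w) = 3·L_0 + 9·L_1 + 27·L_2 + 63·L_3
  3·L_0(w) = -(1/2)w^3 + (9/2)w^2 - 13w + 12
  9·L_1(w) = (9/2)w^3 - 36w^2 + (171/2)w - 54
  27·L_2(w) = -(27/2)w^3 + (189/2)w^2 - 189w + 108
  63·L_3(w) = (21/2)w^3 - 63w^2 + (231/2)w - 63
Adding term by term: w^3 - w + 3

p(w) = w^3 - w + 3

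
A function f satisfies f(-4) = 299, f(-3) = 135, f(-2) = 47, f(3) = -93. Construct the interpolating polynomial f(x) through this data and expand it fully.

Newton's divided differences:
f[-4,-3] = (135 - 299) / (-3 - (-4)) = -164
f[-3,-2] = (47 - 135) / (-2 - (-3)) = -88
f[-2,3] = (-93 - 47) / (3 - (-2)) = -28
f[-4,-3,-2] = (-88 - (-164)) / (-2 - (-4)) = 38
f[-3,-2,3] = (-28 - (-88)) / (3 - (-3)) = 10
f[-4,-3,-2,3] = (10 - 38) / (3 - (-4)) = -4
f(x) = 299 + (-164)·(x + 4) + 38·(x + 4)(x + 3) + (-4)·(x + 4)(x + 3)(x + 2)
Expanding: f(x) = -4x^3 + 2x^2 - 2x + 3

f(x) = -4x^3 + 2x^2 - 2x + 3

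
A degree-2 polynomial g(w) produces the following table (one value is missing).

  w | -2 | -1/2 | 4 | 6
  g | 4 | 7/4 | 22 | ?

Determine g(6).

The 3 known values determine g uniquely (degree ≤ 2).
Evaluate each Lagrange basis at w = 6:
L_0(6) = (13/2)·(2)/[(-3/2)·(-6)] = 13/9
L_1(6) = (8)·(2)/[(3/2)·(-9/2)] = -64/27
L_2(6) = (8)·(13/2)/[(6)·(9/2)] = 52/27
Sum: 4·(13/9) + 7/4·(-64/27) + 22·(52/27) = 44

44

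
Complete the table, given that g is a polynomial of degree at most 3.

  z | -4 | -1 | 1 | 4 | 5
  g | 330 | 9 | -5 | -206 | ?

-417

The 4 known values determine g uniquely (degree ≤ 3).
Evaluate each Lagrange basis at z = 5:
L_0(5) = (6)·(4)·(1)/[(-3)·(-5)·(-8)] = -1/5
L_1(5) = (9)·(4)·(1)/[(3)·(-2)·(-5)] = 6/5
L_2(5) = (9)·(6)·(1)/[(5)·(2)·(-3)] = -9/5
L_3(5) = (9)·(6)·(4)/[(8)·(5)·(3)] = 9/5
Sum: 330·(-1/5) + 9·(6/5) + (-5)·(-9/5) + (-206)·(9/5) = -417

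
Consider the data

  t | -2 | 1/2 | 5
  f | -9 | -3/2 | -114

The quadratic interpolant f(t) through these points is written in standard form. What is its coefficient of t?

Build the Lagrange basis polynomials:
L_0(t) = (t - 1/2)(t - 5) / [35/2] = (2/35)t^2 - (11/35)t + 1/7
L_1(t) = (t + 2)(t - 5) / [-45/4] = -(4/45)t^2 + (4/15)t + 8/9
L_2(t) = (t + 2)(t - 1/2) / [63/2] = (2/63)t^2 + (1/21)t - 2/63
f(t) = (-9)·L_0 + (-3/2)·L_1 + (-114)·L_2
Only the coefficient of t is needed; take it from each L_i and combine:
(-9)·(-11/35) + (-3/2)·(4/15) + (-114)·(1/21) = -3

-3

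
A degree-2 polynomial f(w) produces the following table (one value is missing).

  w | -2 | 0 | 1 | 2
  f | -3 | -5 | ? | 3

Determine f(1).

The 3 known values determine f uniquely (degree ≤ 2).
Evaluate each Lagrange basis at w = 1:
L_0(1) = (1)·(-1)/[(-2)·(-4)] = -1/8
L_1(1) = (3)·(-1)/[(2)·(-2)] = 3/4
L_2(1) = (3)·(1)/[(4)·(2)] = 3/8
Sum: (-3)·(-1/8) + (-5)·(3/4) + 3·(3/8) = -9/4

-9/4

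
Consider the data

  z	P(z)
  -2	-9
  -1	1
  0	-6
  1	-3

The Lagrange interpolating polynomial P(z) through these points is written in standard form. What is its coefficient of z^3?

9/2

The leading coefficient equals the top divided difference P[-2,-1,0,1].
P[-2,-1] = (1 - (-9)) / (-1 - (-2)) = 10
P[-1,0] = (-6 - 1) / (0 - (-1)) = -7
P[0,1] = (-3 - (-6)) / (1 - 0) = 3
P[-2,-1,0] = (-7 - 10) / (0 - (-2)) = -17/2
P[-1,0,1] = (3 - (-7)) / (1 - (-1)) = 5
P[-2,-1,0,1] = (5 - (-17/2)) / (1 - (-2)) = 9/2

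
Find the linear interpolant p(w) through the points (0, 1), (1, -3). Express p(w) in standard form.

p(w) = -4w + 1

Build the Lagrange basis polynomials:
L_0(w) = (w - 1) / [-1] = -w + 1
L_1(w) = w / [1] = w
p(w) = 1·L_0 + (-3)·L_1
  1·L_0(w) = -w + 1
  (-3)·L_1(w) = -3w
Adding term by term: -4w + 1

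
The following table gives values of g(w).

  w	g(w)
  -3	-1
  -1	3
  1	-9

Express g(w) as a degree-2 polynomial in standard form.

Newton's divided differences:
g[-3,-1] = (3 - (-1)) / (-1 - (-3)) = 2
g[-1,1] = (-9 - 3) / (1 - (-1)) = -6
g[-3,-1,1] = (-6 - 2) / (1 - (-3)) = -2
g(w) = -1 + 2·(w + 3) + (-2)·(w + 3)(w + 1)
Expanding: g(w) = -2w^2 - 6w - 1

g(w) = -2w^2 - 6w - 1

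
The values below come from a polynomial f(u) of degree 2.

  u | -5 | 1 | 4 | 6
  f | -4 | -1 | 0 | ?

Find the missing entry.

13/27

The 3 known values determine f uniquely (degree ≤ 2).
Evaluate each Lagrange basis at u = 6:
L_0(6) = (5)·(2)/[(-6)·(-9)] = 5/27
L_1(6) = (11)·(2)/[(6)·(-3)] = -11/9
L_2(6) = (11)·(5)/[(9)·(3)] = 55/27
Sum: (-4)·(5/27) + (-1)·(-11/9) + 0 = 13/27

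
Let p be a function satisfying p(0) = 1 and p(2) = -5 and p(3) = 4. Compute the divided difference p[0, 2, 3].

p[0,2] = (-5 - 1) / (2 - 0) = -3
p[2,3] = (4 - (-5)) / (3 - 2) = 9
p[0,2,3] = (9 - (-3)) / (3 - 0) = 4

4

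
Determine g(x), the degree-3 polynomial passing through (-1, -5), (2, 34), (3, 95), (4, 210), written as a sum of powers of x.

g(x) = 3x^3 + 4x + 2

Newton's divided differences:
g[-1,2] = (34 - (-5)) / (2 - (-1)) = 13
g[2,3] = (95 - 34) / (3 - 2) = 61
g[3,4] = (210 - 95) / (4 - 3) = 115
g[-1,2,3] = (61 - 13) / (3 - (-1)) = 12
g[2,3,4] = (115 - 61) / (4 - 2) = 27
g[-1,2,3,4] = (27 - 12) / (4 - (-1)) = 3
g(x) = -5 + 13·(x + 1) + 12·(x + 1)(x - 2) + 3·(x + 1)(x - 2)(x - 3)
Expanding: g(x) = 3x^3 + 4x + 2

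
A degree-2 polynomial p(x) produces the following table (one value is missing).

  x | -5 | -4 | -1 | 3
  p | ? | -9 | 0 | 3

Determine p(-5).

The 3 known values determine p uniquely (degree ≤ 2).
L_0(-5) = (-4)·(-8)/[(-3)·(-7)] = 32/21
L_1(-5) = (-1)·(-8)/[(3)·(-4)] = -2/3
L_2(-5) = (-1)·(-4)/[(7)·(4)] = 1/7
Sum: (-9)·(32/21) + 0 + 3·(1/7) = -93/7

-93/7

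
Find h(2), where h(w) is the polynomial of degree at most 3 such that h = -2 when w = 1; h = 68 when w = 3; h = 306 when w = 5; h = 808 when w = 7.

18

Evaluate each Lagrange basis at w = 2:
L_0(2) = (-1)·(-3)·(-5)/[(-2)·(-4)·(-6)] = 5/16
L_1(2) = (1)·(-3)·(-5)/[(2)·(-2)·(-4)] = 15/16
L_2(2) = (1)·(-1)·(-5)/[(4)·(2)·(-2)] = -5/16
L_3(2) = (1)·(-1)·(-3)/[(6)·(4)·(2)] = 1/16
Sum: (-2)·(5/16) + 68·(15/16) + 306·(-5/16) + 808·(1/16) = 18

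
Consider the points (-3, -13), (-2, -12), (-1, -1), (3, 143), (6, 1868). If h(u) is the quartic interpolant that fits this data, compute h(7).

Evaluate each Lagrange basis at u = 7:
L_0(7) = (9)·(8)·(4)·(1)/[(-1)·(-2)·(-6)·(-9)] = 8/3
L_1(7) = (10)·(8)·(4)·(1)/[(1)·(-1)·(-5)·(-8)] = -8
L_2(7) = (10)·(9)·(4)·(1)/[(2)·(1)·(-4)·(-7)] = 45/7
L_3(7) = (10)·(9)·(8)·(1)/[(6)·(5)·(4)·(-3)] = -2
L_4(7) = (10)·(9)·(8)·(4)/[(9)·(8)·(7)·(3)] = 40/21
Sum: (-13)·(8/3) + (-12)·(-8) + (-1)·(45/7) + 143·(-2) + 1868·(40/21) = 3327

3327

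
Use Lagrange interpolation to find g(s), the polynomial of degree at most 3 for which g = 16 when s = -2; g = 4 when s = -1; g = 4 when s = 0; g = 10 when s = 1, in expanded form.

g(s) = -s^3 + 3s^2 + 4s + 4

L_0(s) = (s + 1)s(s - 1) / [-6] = -(1/6)s^3 + (1/6)s
L_1(s) = (s + 2)s(s - 1) / [2] = (1/2)s^3 + (1/2)s^2 - s
L_2(s) = (s + 2)(s + 1)(s - 1) / [-2] = -(1/2)s^3 - s^2 + (1/2)s + 1
L_3(s) = (s + 2)(s + 1)s / [6] = (1/6)s^3 + (1/2)s^2 + (1/3)s
g(s) = 16·L_0 + 4·L_1 + 4·L_2 + 10·L_3
  16·L_0(s) = -(8/3)s^3 + (8/3)s
  4·L_1(s) = 2s^3 + 2s^2 - 4s
  4·L_2(s) = -2s^3 - 4s^2 + 2s + 4
  10·L_3(s) = (5/3)s^3 + 5s^2 + (10/3)s
Adding term by term: -s^3 + 3s^2 + 4s + 4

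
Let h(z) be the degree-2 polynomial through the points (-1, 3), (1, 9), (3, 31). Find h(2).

Using Newton's divided-difference form:
h[-1,1] = (9 - 3) / (1 - (-1)) = 3
h[1,3] = (31 - 9) / (3 - 1) = 11
h[-1,1,3] = (11 - 3) / (3 - (-1)) = 2
h(2) = 3 + 3·(3) + 2·(3)·(1) = 18

18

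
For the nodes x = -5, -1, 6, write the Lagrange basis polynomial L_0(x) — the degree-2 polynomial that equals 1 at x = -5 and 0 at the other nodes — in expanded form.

L_0(x) = (x + 1)(x - 6) / [(-4)·(-11)]
       = (x^2 - 5x - 6) / (44)

L_0(x) = (1/44)x^2 - (5/44)x - 3/22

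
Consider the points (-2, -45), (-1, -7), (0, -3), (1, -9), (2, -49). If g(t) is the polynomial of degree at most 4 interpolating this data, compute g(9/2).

-7107/8

Evaluate each Lagrange basis at t = 9/2:
L_0(9/2) = (11/2)·(9/2)·(7/2)·(5/2)/[(-1)·(-2)·(-3)·(-4)] = 1155/128
L_1(9/2) = (13/2)·(9/2)·(7/2)·(5/2)/[(1)·(-1)·(-2)·(-3)] = -1365/32
L_2(9/2) = (13/2)·(11/2)·(7/2)·(5/2)/[(2)·(1)·(-1)·(-2)] = 5005/64
L_3(9/2) = (13/2)·(11/2)·(9/2)·(5/2)/[(3)·(2)·(1)·(-1)] = -2145/32
L_4(9/2) = (13/2)·(11/2)·(9/2)·(7/2)/[(4)·(3)·(2)·(1)] = 3003/128
Sum: (-45)·(1155/128) + (-7)·(-1365/32) + (-3)·(5005/64) + (-9)·(-2145/32) + (-49)·(3003/128) = -7107/8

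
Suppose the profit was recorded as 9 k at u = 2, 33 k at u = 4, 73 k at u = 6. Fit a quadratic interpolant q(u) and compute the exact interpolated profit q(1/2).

Evaluate each Lagrange basis at u = 1/2:
L_0(1/2) = (-7/2)·(-11/2)/[(-2)·(-4)] = 77/32
L_1(1/2) = (-3/2)·(-11/2)/[(2)·(-2)] = -33/16
L_2(1/2) = (-3/2)·(-7/2)/[(4)·(2)] = 21/32
Sum: 9·(77/32) + 33·(-33/16) + 73·(21/32) = 3/2

3/2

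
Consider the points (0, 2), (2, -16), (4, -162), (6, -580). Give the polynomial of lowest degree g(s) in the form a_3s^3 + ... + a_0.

Newton's divided differences:
g[0,2] = (-16 - 2) / (2 - 0) = -9
g[2,4] = (-162 - (-16)) / (4 - 2) = -73
g[4,6] = (-580 - (-162)) / (6 - 4) = -209
g[0,2,4] = (-73 - (-9)) / (4 - 0) = -16
g[2,4,6] = (-209 - (-73)) / (6 - 2) = -34
g[0,2,4,6] = (-34 - (-16)) / (6 - 0) = -3
g(s) = 2 + (-9)·s + (-16)·s(s - 2) + (-3)·s(s - 2)(s - 4)
Expanding: g(s) = -3s^3 + 2s^2 - s + 2

g(s) = -3s^3 + 2s^2 - s + 2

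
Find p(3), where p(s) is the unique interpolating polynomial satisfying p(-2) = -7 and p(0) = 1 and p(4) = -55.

-32

Evaluate each Lagrange basis at s = 3:
L_0(3) = (3)·(-1)/[(-2)·(-6)] = -1/4
L_1(3) = (5)·(-1)/[(2)·(-4)] = 5/8
L_2(3) = (5)·(3)/[(6)·(4)] = 5/8
Sum: (-7)·(-1/4) + 1·(5/8) + (-55)·(5/8) = -32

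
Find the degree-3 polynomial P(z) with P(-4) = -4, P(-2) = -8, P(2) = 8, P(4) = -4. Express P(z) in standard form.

L_0(z) = (z + 2)(z - 2)(z - 4) / [-96] = -(1/96)z^3 + (1/24)z^2 + (1/24)z - 1/6
L_1(z) = (z + 4)(z - 2)(z - 4) / [48] = (1/48)z^3 - (1/24)z^2 - (1/3)z + 2/3
L_2(z) = (z + 4)(z + 2)(z - 4) / [-48] = -(1/48)z^3 - (1/24)z^2 + (1/3)z + 2/3
L_3(z) = (z + 4)(z + 2)(z - 2) / [96] = (1/96)z^3 + (1/24)z^2 - (1/24)z - 1/6
P(z) = (-4)·L_0 + (-8)·L_1 + 8·L_2 + (-4)·L_3
  (-4)·L_0(z) = (1/24)z^3 - (1/6)z^2 - (1/6)z + 2/3
  (-8)·L_1(z) = -(1/6)z^3 + (1/3)z^2 + (8/3)z - 16/3
  8·L_2(z) = -(1/6)z^3 - (1/3)z^2 + (8/3)z + 16/3
  (-4)·L_3(z) = -(1/24)z^3 - (1/6)z^2 + (1/6)z + 2/3
Adding term by term: -(1/3)z^3 - (1/3)z^2 + (16/3)z + 4/3

P(z) = -(1/3)z^3 - (1/3)z^2 + (16/3)z + 4/3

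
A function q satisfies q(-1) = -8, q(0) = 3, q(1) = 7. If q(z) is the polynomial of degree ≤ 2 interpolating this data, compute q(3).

-6

L_0(3) = (3)·(2)/[(-1)·(-2)] = 3
L_1(3) = (4)·(2)/[(1)·(-1)] = -8
L_2(3) = (4)·(3)/[(2)·(1)] = 6
Sum: (-8)·(3) + 3·(-8) + 7·(6) = -6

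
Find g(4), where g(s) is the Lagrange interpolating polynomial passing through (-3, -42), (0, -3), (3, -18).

-35

L_0(4) = (4)·(1)/[(-3)·(-6)] = 2/9
L_1(4) = (7)·(1)/[(3)·(-3)] = -7/9
L_2(4) = (7)·(4)/[(6)·(3)] = 14/9
Sum: (-42)·(2/9) + (-3)·(-7/9) + (-18)·(14/9) = -35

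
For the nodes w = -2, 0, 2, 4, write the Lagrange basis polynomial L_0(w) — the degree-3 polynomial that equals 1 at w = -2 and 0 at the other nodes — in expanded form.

L_0(w) = -(1/48)w^3 + (1/8)w^2 - (1/6)w

L_0(w) = w(w - 2)(w - 4) / [(-2)·(-4)·(-6)]
       = (w^3 - 6w^2 + 8w) / (-48)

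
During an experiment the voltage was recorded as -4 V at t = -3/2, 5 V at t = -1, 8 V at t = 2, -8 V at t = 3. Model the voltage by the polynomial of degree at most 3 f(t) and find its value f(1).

L_0(1) = (2)·(-1)·(-2)/[(-1/2)·(-7/2)·(-9/2)] = -32/63
L_1(1) = (5/2)·(-1)·(-2)/[(1/2)·(-3)·(-4)] = 5/6
L_2(1) = (5/2)·(2)·(-2)/[(7/2)·(3)·(-1)] = 20/21
L_3(1) = (5/2)·(2)·(-1)/[(9/2)·(4)·(1)] = -5/18
Sum: (-4)·(-32/63) + 5·(5/6) + 8·(20/21) + (-8)·(-5/18) = 2021/126

2021/126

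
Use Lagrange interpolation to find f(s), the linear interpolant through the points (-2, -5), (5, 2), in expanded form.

Build the Lagrange basis polynomials:
L_0(s) = (s - 5) / [-7] = -(1/7)s + 5/7
L_1(s) = (s + 2) / [7] = (1/7)s + 2/7
f(s) = (-5)·L_0 + 2·L_1
  (-5)·L_0(s) = (5/7)s - 25/7
  2·L_1(s) = (2/7)s + 4/7
Adding term by term: s - 3

f(s) = s - 3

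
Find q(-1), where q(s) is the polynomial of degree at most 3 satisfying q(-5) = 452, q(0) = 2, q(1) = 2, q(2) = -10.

8

L_0(-1) = (-1)·(-2)·(-3)/[(-5)·(-6)·(-7)] = 1/35
L_1(-1) = (4)·(-2)·(-3)/[(5)·(-1)·(-2)] = 12/5
L_2(-1) = (4)·(-1)·(-3)/[(6)·(1)·(-1)] = -2
L_3(-1) = (4)·(-1)·(-2)/[(7)·(2)·(1)] = 4/7
Sum: 452·(1/35) + 2·(12/5) + 2·(-2) + (-10)·(4/7) = 8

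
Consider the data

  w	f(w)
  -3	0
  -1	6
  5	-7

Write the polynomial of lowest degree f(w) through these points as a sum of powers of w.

Build the Lagrange basis polynomials:
L_0(w) = (w + 1)(w - 5) / [16] = (1/16)w^2 - (1/4)w - 5/16
L_1(w) = (w + 3)(w - 5) / [-12] = -(1/12)w^2 + (1/6)w + 5/4
L_2(w) = (w + 3)(w + 1) / [48] = (1/48)w^2 + (1/12)w + 1/16
f(w) = 0·L_0 + 6·L_1 + (-7)·L_2
  0·L_0(w) = 0
  6·L_1(w) = -(1/2)w^2 + w + 15/2
  (-7)·L_2(w) = -(7/48)w^2 - (7/12)w - 7/16
Adding term by term: -(31/48)w^2 + (5/12)w + 113/16

f(w) = -(31/48)w^2 + (5/12)w + 113/16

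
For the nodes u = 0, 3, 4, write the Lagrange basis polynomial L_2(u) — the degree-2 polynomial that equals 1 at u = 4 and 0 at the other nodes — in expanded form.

L_2(u) = u(u - 3) / [(4)·(1)]
       = (u^2 - 3u) / (4)

L_2(u) = (1/4)u^2 - (3/4)u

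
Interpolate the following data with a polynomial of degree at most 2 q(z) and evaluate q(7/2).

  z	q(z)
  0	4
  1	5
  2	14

85/2

Evaluate each Lagrange basis at z = 7/2:
L_0(7/2) = (5/2)·(3/2)/[(-1)·(-2)] = 15/8
L_1(7/2) = (7/2)·(3/2)/[(1)·(-1)] = -21/4
L_2(7/2) = (7/2)·(5/2)/[(2)·(1)] = 35/8
Sum: 4·(15/8) + 5·(-21/4) + 14·(35/8) = 85/2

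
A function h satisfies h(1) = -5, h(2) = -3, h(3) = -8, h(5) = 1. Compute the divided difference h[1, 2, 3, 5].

5/3

h[1,2] = (-3 - (-5)) / (2 - 1) = 2
h[2,3] = (-8 - (-3)) / (3 - 2) = -5
h[3,5] = (1 - (-8)) / (5 - 3) = 9/2
h[1,2,3] = (-5 - 2) / (3 - 1) = -7/2
h[2,3,5] = (9/2 - (-5)) / (5 - 2) = 19/6
h[1,2,3,5] = (19/6 - (-7/2)) / (5 - 1) = 5/3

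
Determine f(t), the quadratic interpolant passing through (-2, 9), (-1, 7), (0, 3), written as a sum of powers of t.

f(t) = -t^2 - 5t + 3

Build the Lagrange basis polynomials:
L_0(t) = (t + 1)t / [2] = (1/2)t^2 + (1/2)t
L_1(t) = (t + 2)t / [-1] = -t^2 - 2t
L_2(t) = (t + 2)(t + 1) / [2] = (1/2)t^2 + (3/2)t + 1
f(t) = 9·L_0 + 7·L_1 + 3·L_2
  9·L_0(t) = (9/2)t^2 + (9/2)t
  7·L_1(t) = -7t^2 - 14t
  3·L_2(t) = (3/2)t^2 + (9/2)t + 3
Adding term by term: -t^2 - 5t + 3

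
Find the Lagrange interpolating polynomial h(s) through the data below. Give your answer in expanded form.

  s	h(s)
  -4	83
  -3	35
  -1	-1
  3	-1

h(s) = -s^3 + 2s^2 + 3s - 1

L_0(s) = (s + 3)(s + 1)(s - 3) / [-21] = -(1/21)s^3 - (1/21)s^2 + (3/7)s + 3/7
L_1(s) = (s + 4)(s + 1)(s - 3) / [12] = (1/12)s^3 + (1/6)s^2 - (11/12)s - 1
L_2(s) = (s + 4)(s + 3)(s - 3) / [-24] = -(1/24)s^3 - (1/6)s^2 + (3/8)s + 3/2
L_3(s) = (s + 4)(s + 3)(s + 1) / [168] = (1/168)s^3 + (1/21)s^2 + (19/168)s + 1/14
h(s) = 83·L_0 + 35·L_1 + (-1)·L_2 + (-1)·L_3
  83·L_0(s) = -(83/21)s^3 - (83/21)s^2 + (249/7)s + 249/7
  35·L_1(s) = (35/12)s^3 + (35/6)s^2 - (385/12)s - 35
  (-1)·L_2(s) = (1/24)s^3 + (1/6)s^2 - (3/8)s - 3/2
  (-1)·L_3(s) = -(1/168)s^3 - (1/21)s^2 - (19/168)s - 1/14
Adding term by term: -s^3 + 2s^2 + 3s - 1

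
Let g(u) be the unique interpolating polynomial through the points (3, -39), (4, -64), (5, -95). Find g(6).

Evaluate each Lagrange basis at u = 6:
L_0(6) = (2)·(1)/[(-1)·(-2)] = 1
L_1(6) = (3)·(1)/[(1)·(-1)] = -3
L_2(6) = (3)·(2)/[(2)·(1)] = 3
Sum: (-39)·(1) + (-64)·(-3) + (-95)·(3) = -132

-132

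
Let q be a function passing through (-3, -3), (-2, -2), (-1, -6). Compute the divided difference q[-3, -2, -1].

-5/2

q[-3,-2] = (-2 - (-3)) / (-2 - (-3)) = 1
q[-2,-1] = (-6 - (-2)) / (-1 - (-2)) = -4
q[-3,-2,-1] = (-4 - 1) / (-1 - (-3)) = -5/2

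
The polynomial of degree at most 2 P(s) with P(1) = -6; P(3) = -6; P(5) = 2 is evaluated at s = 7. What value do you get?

L_0(7) = (4)·(2)/[(-2)·(-4)] = 1
L_1(7) = (6)·(2)/[(2)·(-2)] = -3
L_2(7) = (6)·(4)/[(4)·(2)] = 3
Sum: (-6)·(1) + (-6)·(-3) + 2·(3) = 18

18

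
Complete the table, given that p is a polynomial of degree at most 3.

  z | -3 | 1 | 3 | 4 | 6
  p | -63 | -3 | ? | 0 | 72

The 4 known values determine p uniquely (degree ≤ 3).
Evaluate each Lagrange basis at z = 3:
L_0(3) = (2)·(-1)·(-3)/[(-4)·(-7)·(-9)] = -1/42
L_1(3) = (6)·(-1)·(-3)/[(4)·(-3)·(-5)] = 3/10
L_2(3) = (6)·(2)·(-3)/[(7)·(3)·(-2)] = 6/7
L_3(3) = (6)·(2)·(-1)/[(9)·(5)·(2)] = -2/15
Sum: (-63)·(-1/42) + (-3)·(3/10) + 0 + 72·(-2/15) = -9

-9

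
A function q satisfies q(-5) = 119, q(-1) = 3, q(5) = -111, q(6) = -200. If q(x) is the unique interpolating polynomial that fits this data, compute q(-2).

L_0(-2) = (-1)·(-7)·(-8)/[(-4)·(-10)·(-11)] = 7/55
L_1(-2) = (3)·(-7)·(-8)/[(4)·(-6)·(-7)] = 1
L_2(-2) = (3)·(-1)·(-8)/[(10)·(6)·(-1)] = -2/5
L_3(-2) = (3)·(-1)·(-7)/[(11)·(7)·(1)] = 3/11
Sum: 119·(7/55) + 3·(1) + (-111)·(-2/5) + (-200)·(3/11) = 8

8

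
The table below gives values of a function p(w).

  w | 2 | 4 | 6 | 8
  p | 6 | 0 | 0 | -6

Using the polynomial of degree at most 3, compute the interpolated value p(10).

Using Newton's divided-difference form:
p[2,4] = (0 - 6) / (4 - 2) = -3
p[4,6] = (0 - 0) / (6 - 4) = 0
p[6,8] = (-6 - 0) / (8 - 6) = -3
p[2,4,6] = (0 - (-3)) / (6 - 2) = 3/4
p[4,6,8] = (-3 - 0) / (8 - 4) = -3/4
p[2,4,6,8] = (-3/4 - 3/4) / (8 - 2) = -1/4
p(10) = 6 + (-3)·(8) + (3/4)·(8)·(6) + (-1/4)·(8)·(6)·(4) = -30

-30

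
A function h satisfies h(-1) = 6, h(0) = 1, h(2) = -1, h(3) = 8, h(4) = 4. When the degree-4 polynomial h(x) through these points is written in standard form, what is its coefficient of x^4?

-71/120

Build the Lagrange basis polynomials:
L_0(x) = x(x - 2)(x - 3)(x - 4) / [60] = (1/60)x^4 - (3/20)x^3 + (13/30)x^2 - (2/5)x
L_1(x) = (x + 1)(x - 2)(x - 3)(x - 4) / [-24] = -(1/24)x^4 + (1/3)x^3 - (17/24)x^2 - (1/12)x + 1
L_2(x) = (x + 1)x(x - 3)(x - 4) / [12] = (1/12)x^4 - (1/2)x^3 + (5/12)x^2 + x
L_3(x) = (x + 1)x(x - 2)(x - 4) / [-12] = -(1/12)x^4 + (5/12)x^3 - (1/6)x^2 - (2/3)x
L_4(x) = (x + 1)x(x - 2)(x - 3) / [40] = (1/40)x^4 - (1/10)x^3 + (1/40)x^2 + (3/20)x
h(x) = 6·L_0 + 1·L_1 + (-1)·L_2 + 8·L_3 + 4·L_4
Only the coefficient of x^4 is needed; take it from each L_i and combine:
6·(1/60) + 1·(-1/24) + (-1)·(1/12) + 8·(-1/12) + 4·(1/40) = -71/120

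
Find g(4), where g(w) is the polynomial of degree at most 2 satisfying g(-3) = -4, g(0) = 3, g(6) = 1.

109/27

Evaluate each Lagrange basis at w = 4:
L_0(4) = (4)·(-2)/[(-3)·(-9)] = -8/27
L_1(4) = (7)·(-2)/[(3)·(-6)] = 7/9
L_2(4) = (7)·(4)/[(9)·(6)] = 14/27
Sum: (-4)·(-8/27) + 3·(7/9) + 1·(14/27) = 109/27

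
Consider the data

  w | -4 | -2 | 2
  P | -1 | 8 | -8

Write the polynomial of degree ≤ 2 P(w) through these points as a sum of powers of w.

Newton's divided differences:
P[-4,-2] = (8 - (-1)) / (-2 - (-4)) = 9/2
P[-2,2] = (-8 - 8) / (2 - (-2)) = -4
P[-4,-2,2] = (-4 - 9/2) / (2 - (-4)) = -17/12
P(w) = -1 + (9/2)·(w + 4) + (-17/12)·(w + 4)(w + 2)
Expanding: P(w) = -(17/12)w^2 - 4w + 17/3

P(w) = -(17/12)w^2 - 4w + 17/3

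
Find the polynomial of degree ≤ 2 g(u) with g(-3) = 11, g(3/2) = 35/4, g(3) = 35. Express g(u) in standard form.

Newton's divided differences:
g[-3,3/2] = (35/4 - 11) / (3/2 - (-3)) = -1/2
g[3/2,3] = (35 - 35/4) / (3 - 3/2) = 35/2
g[-3,3/2,3] = (35/2 - (-1/2)) / (3 - (-3)) = 3
g(u) = 11 + (-1/2)·(u + 3) + 3·(u + 3)(u - 3/2)
Expanding: g(u) = 3u^2 + 4u - 4

g(u) = 3u^2 + 4u - 4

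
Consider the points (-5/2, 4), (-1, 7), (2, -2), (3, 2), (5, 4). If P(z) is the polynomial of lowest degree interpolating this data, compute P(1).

-667/297

Evaluate each Lagrange basis at z = 1:
L_0(1) = (2)·(-1)·(-2)·(-4)/[(-3/2)·(-9/2)·(-11/2)·(-15/2)] = -256/4455
L_1(1) = (7/2)·(-1)·(-2)·(-4)/[(3/2)·(-3)·(-4)·(-6)] = 7/27
L_2(1) = (7/2)·(2)·(-2)·(-4)/[(9/2)·(3)·(-1)·(-3)] = 112/81
L_3(1) = (7/2)·(2)·(-1)·(-4)/[(11/2)·(4)·(1)·(-2)] = -7/11
L_4(1) = (7/2)·(2)·(-1)·(-2)/[(15/2)·(6)·(3)·(2)] = 7/135
Sum: 4·(-256/4455) + 7·(7/27) + (-2)·(112/81) + 2·(-7/11) + 4·(7/135) = -667/297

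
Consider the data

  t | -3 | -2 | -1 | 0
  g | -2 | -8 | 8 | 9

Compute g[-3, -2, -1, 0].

g[-3,-2] = (-8 - (-2)) / (-2 - (-3)) = -6
g[-2,-1] = (8 - (-8)) / (-1 - (-2)) = 16
g[-1,0] = (9 - 8) / (0 - (-1)) = 1
g[-3,-2,-1] = (16 - (-6)) / (-1 - (-3)) = 11
g[-2,-1,0] = (1 - 16) / (0 - (-2)) = -15/2
g[-3,-2,-1,0] = (-15/2 - 11) / (0 - (-3)) = -37/6

-37/6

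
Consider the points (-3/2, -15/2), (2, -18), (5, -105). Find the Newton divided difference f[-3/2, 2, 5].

-4

f[-3/2,2] = (-18 - (-15/2)) / (2 - (-3/2)) = -3
f[2,5] = (-105 - (-18)) / (5 - 2) = -29
f[-3/2,2,5] = (-29 - (-3)) / (5 - (-3/2)) = -4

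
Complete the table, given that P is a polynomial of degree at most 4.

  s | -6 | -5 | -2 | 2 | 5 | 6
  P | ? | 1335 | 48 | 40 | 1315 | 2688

2712

The 5 known values determine P uniquely (degree ≤ 4).
L_0(-6) = (-4)·(-8)·(-11)·(-12)/[(-3)·(-7)·(-10)·(-11)] = 64/35
L_1(-6) = (-1)·(-8)·(-11)·(-12)/[(3)·(-4)·(-7)·(-8)] = -11/7
L_2(-6) = (-1)·(-4)·(-11)·(-12)/[(7)·(4)·(-3)·(-4)] = 11/7
L_3(-6) = (-1)·(-4)·(-8)·(-12)/[(10)·(7)·(3)·(-1)] = -64/35
L_4(-6) = (-1)·(-4)·(-8)·(-11)/[(11)·(8)·(4)·(1)] = 1
Sum: 1335·(64/35) + 48·(-11/7) + 40·(11/7) + 1315·(-64/35) + 2688·(1) = 2712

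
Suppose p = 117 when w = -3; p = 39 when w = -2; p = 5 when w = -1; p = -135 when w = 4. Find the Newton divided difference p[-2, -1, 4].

p[-2,-1] = (5 - 39) / (-1 - (-2)) = -34
p[-1,4] = (-135 - 5) / (4 - (-1)) = -28
p[-2,-1,4] = (-28 - (-34)) / (4 - (-2)) = 1

1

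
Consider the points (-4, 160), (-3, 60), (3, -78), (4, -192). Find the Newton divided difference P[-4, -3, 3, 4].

-3

P[-4,-3] = (60 - 160) / (-3 - (-4)) = -100
P[-3,3] = (-78 - 60) / (3 - (-3)) = -23
P[3,4] = (-192 - (-78)) / (4 - 3) = -114
P[-4,-3,3] = (-23 - (-100)) / (3 - (-4)) = 11
P[-3,3,4] = (-114 - (-23)) / (4 - (-3)) = -13
P[-4,-3,3,4] = (-13 - 11) / (4 - (-4)) = -3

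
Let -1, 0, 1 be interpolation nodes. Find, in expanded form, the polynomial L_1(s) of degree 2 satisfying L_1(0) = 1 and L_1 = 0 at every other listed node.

L_1(s) = (s + 1)(s - 1) / [(1)·(-1)]
       = (s^2 - 1) / (-1)

L_1(s) = -s^2 + 1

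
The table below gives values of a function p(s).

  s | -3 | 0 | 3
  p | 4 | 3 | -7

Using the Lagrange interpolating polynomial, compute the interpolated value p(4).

Evaluate each Lagrange basis at s = 4:
L_0(4) = (4)·(1)/[(-3)·(-6)] = 2/9
L_1(4) = (7)·(1)/[(3)·(-3)] = -7/9
L_2(4) = (7)·(4)/[(6)·(3)] = 14/9
Sum: 4·(2/9) + 3·(-7/9) + (-7)·(14/9) = -37/3

-37/3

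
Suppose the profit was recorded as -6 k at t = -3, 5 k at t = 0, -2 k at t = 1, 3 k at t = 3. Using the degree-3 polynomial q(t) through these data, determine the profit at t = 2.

Using Newton's divided-difference form:
q[-3,0] = (5 - (-6)) / (0 - (-3)) = 11/3
q[0,1] = (-2 - 5) / (1 - 0) = -7
q[1,3] = (3 - (-2)) / (3 - 1) = 5/2
q[-3,0,1] = (-7 - 11/3) / (1 - (-3)) = -8/3
q[0,1,3] = (5/2 - (-7)) / (3 - 0) = 19/6
q[-3,0,1,3] = (19/6 - (-8/3)) / (3 - (-3)) = 35/36
q(2) = -6 + (11/3)·(5) + (-8/3)·(5)·(2) + (35/36)·(5)·(2)·(1) = -83/18

-83/18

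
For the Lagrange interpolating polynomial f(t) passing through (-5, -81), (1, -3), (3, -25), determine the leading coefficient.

-3

L_0(t) = (t - 1)(t - 3) / [48] = (1/48)t^2 - (1/12)t + 1/16
L_1(t) = (t + 5)(t - 3) / [-12] = -(1/12)t^2 - (1/6)t + 5/4
L_2(t) = (t + 5)(t - 1) / [16] = (1/16)t^2 + (1/4)t - 5/16
f(t) = (-81)·L_0 + (-3)·L_1 + (-25)·L_2
Only the coefficient of t^2 is needed; take it from each L_i and combine:
(-81)·(1/48) + (-3)·(-1/12) + (-25)·(1/16) = -3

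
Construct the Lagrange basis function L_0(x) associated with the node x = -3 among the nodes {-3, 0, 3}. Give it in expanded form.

L_0(x) = (1/18)x^2 - (1/6)x

L_0(x) = x(x - 3) / [(-3)·(-6)]
       = (x^2 - 3x) / (18)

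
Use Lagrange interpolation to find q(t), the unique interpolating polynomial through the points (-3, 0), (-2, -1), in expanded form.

q(t) = -t - 3

Build the Lagrange basis polynomials:
L_0(t) = (t + 2) / [-1] = -t - 2
L_1(t) = (t + 3) / [1] = t + 3
q(t) = 0·L_0 + (-1)·L_1
  0·L_0(t) = 0
  (-1)·L_1(t) = -t - 3
Adding term by term: -t - 3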